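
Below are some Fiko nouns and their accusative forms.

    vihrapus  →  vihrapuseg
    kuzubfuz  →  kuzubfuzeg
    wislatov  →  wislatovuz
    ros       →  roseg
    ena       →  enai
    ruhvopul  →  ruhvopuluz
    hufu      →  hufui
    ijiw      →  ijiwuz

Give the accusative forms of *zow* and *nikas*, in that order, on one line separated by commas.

zowuz, nikaseg

The pattern is sibilance of the final sound: -eg when the stem ends in a sibilant (*vihrapus*, *kuzubfuz*, *ros*); -uz when the stem ends in a non-sibilant consonant (*wislatov*, *ruhvopul*, *ijiw*); -i when the stem ends in a vowel (*ena*, *hufu*).
Since the final sound of *zow* is /w/ (a non-sibilant consonant), it takes -uz, giving *zowuz*.
The final sound of *nikas* is /s/, which is a sibilant, so the suffix is -eg, giving *nikaseg*.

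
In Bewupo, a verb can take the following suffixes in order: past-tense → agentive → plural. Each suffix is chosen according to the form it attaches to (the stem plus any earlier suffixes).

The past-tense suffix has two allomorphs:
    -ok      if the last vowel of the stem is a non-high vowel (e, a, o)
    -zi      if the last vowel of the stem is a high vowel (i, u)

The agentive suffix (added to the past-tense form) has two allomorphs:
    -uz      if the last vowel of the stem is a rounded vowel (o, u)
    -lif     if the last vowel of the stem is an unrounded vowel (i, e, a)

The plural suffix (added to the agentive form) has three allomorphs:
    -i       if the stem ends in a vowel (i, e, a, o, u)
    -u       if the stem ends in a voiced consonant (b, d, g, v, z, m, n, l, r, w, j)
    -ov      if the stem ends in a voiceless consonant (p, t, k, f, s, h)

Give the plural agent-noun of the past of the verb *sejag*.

sejagokuzu

Since the last vowel of *sejag* is /a/ (a non-high vowel), it takes -ok, giving *sejagok*.
The past-tense form *sejagok*: last vowel = /o/, a rounded vowel → -uz → *sejagokuz*.
The final sound of the agentive form *sejagokuz* is /z/, which is a voiced consonant, so the plural suffix is -u, giving *sejagokuzu*.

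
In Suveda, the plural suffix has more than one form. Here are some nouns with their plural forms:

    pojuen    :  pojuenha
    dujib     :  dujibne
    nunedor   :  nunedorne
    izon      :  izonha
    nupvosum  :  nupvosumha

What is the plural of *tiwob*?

tiwobne

The alternation tracks the final consonant of the stem — -ha when the stem ends in a nasal (*pojuen*, *izon*, *nupvosum*); -ne when the stem ends in a non-nasal consonant (*dujib*, *nunedor*).
The final consonant of *tiwob* is /b/, which is non-nasal, so the suffix is -ne, giving *tiwobne*.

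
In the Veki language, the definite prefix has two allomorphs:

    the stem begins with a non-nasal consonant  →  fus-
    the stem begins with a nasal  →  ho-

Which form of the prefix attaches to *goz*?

Since the first consonant of *goz* is /g/ (non-nasal), it takes fus-.

fus-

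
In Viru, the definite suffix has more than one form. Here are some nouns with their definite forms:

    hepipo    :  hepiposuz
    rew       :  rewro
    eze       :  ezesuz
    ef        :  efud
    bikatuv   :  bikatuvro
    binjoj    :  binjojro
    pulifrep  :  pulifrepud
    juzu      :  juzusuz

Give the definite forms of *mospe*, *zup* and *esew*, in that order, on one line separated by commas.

The alternation tracks the final sound of the stem — -ud when the stem ends in a voiceless consonant (*ef*, *pulifrep*); -ro when the stem ends in a voiced consonant (*rew*, *bikatuv*, *binjoj*); -suz when the stem ends in a vowel (*hepipo*, *eze*, *juzu*).
*mospe* — final sound /e/ (a vowel) → -suz → *mospesuz*.
The final sound of *zup* is /p/, which is a voiceless consonant, so the suffix is -ud, giving *zupud*.
Since the final sound of *esew* is /w/ (a voiced consonant), it takes -ro, giving *esewro*.

mospesuz, zupud, esewro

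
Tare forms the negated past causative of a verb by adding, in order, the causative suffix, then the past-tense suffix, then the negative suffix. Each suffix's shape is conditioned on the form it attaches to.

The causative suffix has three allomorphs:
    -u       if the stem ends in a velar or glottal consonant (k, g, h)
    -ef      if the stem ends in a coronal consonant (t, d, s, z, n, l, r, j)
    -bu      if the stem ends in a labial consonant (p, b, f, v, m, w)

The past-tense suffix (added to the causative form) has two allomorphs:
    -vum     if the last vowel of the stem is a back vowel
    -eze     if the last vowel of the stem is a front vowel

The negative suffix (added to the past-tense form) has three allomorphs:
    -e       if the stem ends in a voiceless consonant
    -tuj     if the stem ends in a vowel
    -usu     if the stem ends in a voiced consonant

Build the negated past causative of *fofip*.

fofipbuvumusu

*fofip*: final consonant = /p/, labial → -bu → *fofipbu*.
The last vowel of the causative form *fofipbu* is /u/, which is a back vowel, so the past-tense suffix is -vum, giving *fofipbuvum*.
The final sound of the past-tense form *fofipbuvum* is /m/, which is a voiced consonant, so the negative suffix is -usu, giving *fofipbuvumusu*.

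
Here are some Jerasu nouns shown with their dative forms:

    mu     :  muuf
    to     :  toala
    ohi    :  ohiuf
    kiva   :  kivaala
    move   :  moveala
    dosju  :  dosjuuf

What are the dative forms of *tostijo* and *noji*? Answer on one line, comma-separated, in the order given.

The alternation tracks the last vowel of the stem — -uf when the last vowel of the stem is a high vowel (*mu*, *ohi*, *dosju*); -ala when the last vowel of the stem is a non-high vowel (*to*, *kiva*, *move*).
The last vowel of *tostijo* is /o/, which is a non-high vowel, so the suffix is -ala, giving *tostijoala*.
The last vowel of *noji* is /i/, which is a high vowel, so the suffix is -uf, giving *nojiuf*.

tostijoala, nojiuf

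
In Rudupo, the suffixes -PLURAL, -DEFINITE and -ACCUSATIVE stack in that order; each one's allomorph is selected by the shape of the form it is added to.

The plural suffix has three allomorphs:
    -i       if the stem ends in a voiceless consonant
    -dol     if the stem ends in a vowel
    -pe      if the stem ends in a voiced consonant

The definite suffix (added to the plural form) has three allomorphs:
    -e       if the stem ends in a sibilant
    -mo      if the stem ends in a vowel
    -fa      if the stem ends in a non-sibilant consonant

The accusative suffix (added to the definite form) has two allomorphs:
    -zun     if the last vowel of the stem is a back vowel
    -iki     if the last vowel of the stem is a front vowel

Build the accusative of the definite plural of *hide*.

hidedolfazun

The final sound of *hide* is /e/, which is a vowel, so the plural suffix is -dol, giving *hidedol*.
The final sound of the plural form *hidedol* is /l/, which is a non-sibilant consonant, so the definite suffix is -fa, giving *hidedolfa*.
The definite form *hidedolfa* — last vowel /a/ (a back vowel) → -zun → *hidedolfazun*.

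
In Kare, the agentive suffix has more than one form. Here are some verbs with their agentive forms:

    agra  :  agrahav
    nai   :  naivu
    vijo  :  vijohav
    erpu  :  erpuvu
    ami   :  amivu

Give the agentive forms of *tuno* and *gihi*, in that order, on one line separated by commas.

The alternation tracks the last vowel of the stem — -vu when the last vowel of the stem is a high vowel (*nai*, *erpu*, *ami*); -hav when the last vowel of the stem is a non-high vowel (*agra*, *vijo*).
*tuno* — last vowel /o/ (a non-high vowel) → -hav → *tunohav*.
*gihi*: last vowel = /i/, a high vowel → -vu → *gihivu*.

tunohav, gihivu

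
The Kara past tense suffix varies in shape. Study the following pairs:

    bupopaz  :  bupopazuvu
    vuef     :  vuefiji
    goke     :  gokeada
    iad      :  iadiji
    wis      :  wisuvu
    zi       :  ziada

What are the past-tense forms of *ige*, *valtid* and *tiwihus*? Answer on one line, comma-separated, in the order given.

igeada, valtidiji, tiwihusuvu

Looking at the final sound of each stem: -uvu when the stem ends in a sibilant (*bupopaz*, *wis*); -iji when the stem ends in a non-sibilant consonant (*vuef*, *iad*); -ada when the stem ends in a vowel (*goke*, *zi*).
The final sound of *ige* is /e/, which is a vowel, so the suffix is -ada, giving *igeada*.
*valtid*: final sound = /d/, a non-sibilant consonant → -iji → *valtidiji*.
*tiwihus* — final sound /s/ (a sibilant) → -uvu → *tiwihusuvu*.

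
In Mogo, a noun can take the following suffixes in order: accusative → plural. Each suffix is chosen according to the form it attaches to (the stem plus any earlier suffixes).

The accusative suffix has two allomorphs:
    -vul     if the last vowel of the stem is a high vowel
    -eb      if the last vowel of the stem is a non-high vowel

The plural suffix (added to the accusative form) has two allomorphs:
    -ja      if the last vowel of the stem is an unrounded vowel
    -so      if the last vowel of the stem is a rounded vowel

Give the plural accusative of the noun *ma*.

maebja

The last vowel of *ma* is /a/, which is a non-high vowel, so the accusative suffix is -eb, giving *maeb*.
The last vowel of the accusative form *maeb* is /e/, which is an unrounded vowel, so the plural suffix is -ja, giving *maebja*.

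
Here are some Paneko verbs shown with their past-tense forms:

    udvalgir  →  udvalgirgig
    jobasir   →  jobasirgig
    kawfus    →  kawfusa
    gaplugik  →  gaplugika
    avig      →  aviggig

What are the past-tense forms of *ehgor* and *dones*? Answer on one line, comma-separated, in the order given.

The alternation tracks the final consonant of the stem — -a when the stem ends in a voiceless consonant (*kawfus*, *gaplugik*); -gig when the stem ends in a voiced consonant (*udvalgir*, *jobasir*, *avig*).
*ehgor*: final consonant = /r/, voiced → -gig → *ehgorgig*.
The final consonant of *dones* is /s/, which is voiceless, so the suffix is -a, giving *donesa*.

ehgorgig, donesa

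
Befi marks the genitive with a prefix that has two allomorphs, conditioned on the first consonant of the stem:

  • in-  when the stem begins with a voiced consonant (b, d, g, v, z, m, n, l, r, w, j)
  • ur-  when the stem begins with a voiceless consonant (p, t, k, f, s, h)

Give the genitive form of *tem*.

urtem

*tem* — first consonant /t/ (voiceless) → ur- → *urtem*.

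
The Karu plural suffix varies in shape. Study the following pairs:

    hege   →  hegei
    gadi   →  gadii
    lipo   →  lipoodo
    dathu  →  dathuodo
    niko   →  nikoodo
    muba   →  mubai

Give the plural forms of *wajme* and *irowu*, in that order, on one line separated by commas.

The pattern is rounding harmony: -odo when the last vowel of the stem is a rounded vowel (*lipo*, *dathu*, *niko*); -i when the last vowel of the stem is an unrounded vowel (*hege*, *gadi*, *muba*).
*wajme*: last vowel = /e/, an unrounded vowel → -i → *wajmei*.
*irowu* — last vowel /u/ (a rounded vowel) → -odo → *irowuodo*.

wajmei, irowuodo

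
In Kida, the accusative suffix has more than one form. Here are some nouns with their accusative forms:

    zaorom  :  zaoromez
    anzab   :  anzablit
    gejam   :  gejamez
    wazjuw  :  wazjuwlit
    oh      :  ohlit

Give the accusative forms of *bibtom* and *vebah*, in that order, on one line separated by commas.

bibtomez, vebahlit

The alternation tracks the final consonant of the stem — -ez when the stem ends in a nasal (*zaorom*, *gejam*); -lit when the stem ends in a non-nasal consonant (*anzab*, *wazjuw*, *oh*).
The final consonant of *bibtom* is /m/, which is a nasal, so the suffix is -ez, giving *bibtomez*.
The final consonant of *vebah* is /h/, which is non-nasal, so the suffix is -lit, giving *vebahlit*.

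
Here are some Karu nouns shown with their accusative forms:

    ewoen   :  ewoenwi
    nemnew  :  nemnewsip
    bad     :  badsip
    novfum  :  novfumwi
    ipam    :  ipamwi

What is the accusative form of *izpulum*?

Looking at the final consonant of each stem: -wi when the stem ends in a nasal (*ewoen*, *novfum*, *ipam*); -sip when the stem ends in a non-nasal consonant (*nemnew*, *bad*).
*izpulum*: final consonant = /m/, a nasal → -wi → *izpulumwi*.

izpulumwi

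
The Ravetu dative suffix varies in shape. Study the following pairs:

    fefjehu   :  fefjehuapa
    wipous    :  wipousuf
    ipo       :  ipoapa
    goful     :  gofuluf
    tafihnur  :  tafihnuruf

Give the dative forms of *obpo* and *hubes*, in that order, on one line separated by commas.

obpoapa, hubesuf

Looking at the final sound of each stem: -uf when the stem ends in a consonant (*wipous*, *goful*, *tafihnur*); -apa when the stem ends in a vowel (*fefjehu*, *ipo*).
*obpo*: final sound = /o/, a vowel → -apa → *obpoapa*.
*hubes* — final sound /s/ (a consonant) → -uf → *hubesuf*.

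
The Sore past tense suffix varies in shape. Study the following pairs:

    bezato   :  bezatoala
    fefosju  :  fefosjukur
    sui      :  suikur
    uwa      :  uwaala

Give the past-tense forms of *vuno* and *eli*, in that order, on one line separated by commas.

vunoala, elikur

The suffix is conditioned by the last vowel: -kur when the last vowel of the stem is a high vowel (*fefosju*, *sui*); -ala when the last vowel of the stem is a non-high vowel (*bezato*, *uwa*).
*vuno* — last vowel /o/ (a non-high vowel) → -ala → *vunoala*.
*eli*: last vowel = /i/, a high vowel → -kur → *elikur*.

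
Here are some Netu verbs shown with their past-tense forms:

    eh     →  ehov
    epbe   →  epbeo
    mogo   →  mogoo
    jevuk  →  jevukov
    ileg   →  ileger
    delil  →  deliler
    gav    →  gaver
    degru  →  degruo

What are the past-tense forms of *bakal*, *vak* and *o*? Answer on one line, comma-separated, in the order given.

bakaler, vakov, oo

The pattern is voicing of the final sound: -ov when the stem ends in a voiceless consonant (*eh*, *jevuk*); -er when the stem ends in a voiced consonant (*ileg*, *delil*, *gav*); -o when the stem ends in a vowel (*epbe*, *mogo*, *degru*).
*bakal*: final sound = /l/, a voiced consonant → -er → *bakaler*.
*vak*: final sound = /k/, a voiceless consonant → -ov → *vakov*.
The final sound of *o* is /o/, which is a vowel, so the suffix is -o, giving *oo*.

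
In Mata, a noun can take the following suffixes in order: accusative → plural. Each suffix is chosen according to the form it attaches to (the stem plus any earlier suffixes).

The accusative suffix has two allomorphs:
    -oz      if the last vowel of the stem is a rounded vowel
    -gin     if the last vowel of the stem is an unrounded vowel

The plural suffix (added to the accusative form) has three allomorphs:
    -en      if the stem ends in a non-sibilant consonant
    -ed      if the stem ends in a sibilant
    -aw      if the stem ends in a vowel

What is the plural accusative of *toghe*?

Since the last vowel of *toghe* is /e/ (an unrounded vowel), it takes -gin, giving *toghegin*.
The accusative form *toghegin*: final sound = /n/, a non-sibilant consonant → -en → *togheginen*.

togheginen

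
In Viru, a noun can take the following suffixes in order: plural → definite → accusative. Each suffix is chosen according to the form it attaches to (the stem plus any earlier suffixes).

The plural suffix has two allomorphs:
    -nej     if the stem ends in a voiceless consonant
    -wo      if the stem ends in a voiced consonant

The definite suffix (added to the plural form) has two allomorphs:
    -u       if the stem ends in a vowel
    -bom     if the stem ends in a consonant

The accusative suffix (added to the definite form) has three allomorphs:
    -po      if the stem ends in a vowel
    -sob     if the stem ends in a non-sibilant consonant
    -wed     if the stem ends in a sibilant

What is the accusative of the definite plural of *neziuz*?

*neziuz*: final consonant = /z/, voiced → -wo → *neziuzwo*.
The final sound of the plural form *neziuzwo* is /o/, which is a vowel, so the definite suffix is -u, giving *neziuzwou*.
The definite form *neziuzwou*: final sound = /u/, a vowel → -po → *neziuzwoupo*.

neziuzwoupo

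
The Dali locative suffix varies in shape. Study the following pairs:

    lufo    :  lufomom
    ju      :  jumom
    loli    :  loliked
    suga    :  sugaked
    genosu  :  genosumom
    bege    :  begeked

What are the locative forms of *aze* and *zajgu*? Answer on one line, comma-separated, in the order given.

Looking at the last vowel of each stem: -mom when the last vowel of the stem is a rounded vowel (*lufo*, *ju*, *genosu*); -ked when the last vowel of the stem is an unrounded vowel (*loli*, *suga*, *bege*).
Since the last vowel of *aze* is /e/ (an unrounded vowel), it takes -ked, giving *azeked*.
*zajgu*: last vowel = /u/, a rounded vowel → -mom → *zajgumom*.

azeked, zajgumom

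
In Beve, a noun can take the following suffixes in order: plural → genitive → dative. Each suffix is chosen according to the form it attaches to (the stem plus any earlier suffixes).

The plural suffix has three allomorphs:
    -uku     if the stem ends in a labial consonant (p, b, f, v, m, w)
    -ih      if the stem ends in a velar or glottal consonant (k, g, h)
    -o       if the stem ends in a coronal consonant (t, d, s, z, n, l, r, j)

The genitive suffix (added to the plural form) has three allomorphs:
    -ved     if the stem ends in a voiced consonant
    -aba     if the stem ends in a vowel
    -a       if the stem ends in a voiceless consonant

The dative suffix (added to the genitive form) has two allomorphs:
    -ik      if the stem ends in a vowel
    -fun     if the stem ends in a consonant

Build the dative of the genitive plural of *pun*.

The final consonant of *pun* is /n/, which is coronal, so the plural suffix is -o, giving *puno*.
The final sound of the plural form *puno* is /o/, which is a vowel, so the genitive suffix is -aba, giving *punoaba*.
The genitive form *punoaba*: final sound = /a/, a vowel → -ik → *punoabaik*.

punoabaik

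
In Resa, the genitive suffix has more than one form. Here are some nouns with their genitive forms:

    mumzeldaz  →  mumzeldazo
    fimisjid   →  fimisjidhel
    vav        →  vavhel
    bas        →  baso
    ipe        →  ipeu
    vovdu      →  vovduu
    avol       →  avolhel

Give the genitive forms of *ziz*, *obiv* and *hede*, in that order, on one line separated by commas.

Looking at the final sound of each stem: -o when the stem ends in a sibilant (*mumzeldaz*, *bas*); -hel when the stem ends in a non-sibilant consonant (*fimisjid*, *vav*, *avol*); -u when the stem ends in a vowel (*ipe*, *vovdu*).
Since the final sound of *ziz* is /z/ (a sibilant), it takes -o, giving *zizo*.
*obiv* — final sound /v/ (a non-sibilant consonant) → -hel → *obivhel*.
Since the final sound of *hede* is /e/ (a vowel), it takes -u, giving *hedeu*.

zizo, obivhel, hedeu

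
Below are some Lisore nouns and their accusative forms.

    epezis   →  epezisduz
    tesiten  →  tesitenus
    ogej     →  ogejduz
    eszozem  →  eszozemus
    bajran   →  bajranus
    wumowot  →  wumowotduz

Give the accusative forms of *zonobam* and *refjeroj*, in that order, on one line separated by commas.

The pattern is nasality of the final consonant: -us when the stem ends in a nasal (*tesiten*, *eszozem*, *bajran*); -duz when the stem ends in a non-nasal consonant (*epezis*, *ogej*, *wumowot*).
*zonobam* — final consonant /m/ (a nasal) → -us → *zonobamus*.
Since the final consonant of *refjeroj* is /j/ (non-nasal), it takes -duz, giving *refjerojduz*.

zonobamus, refjerojduz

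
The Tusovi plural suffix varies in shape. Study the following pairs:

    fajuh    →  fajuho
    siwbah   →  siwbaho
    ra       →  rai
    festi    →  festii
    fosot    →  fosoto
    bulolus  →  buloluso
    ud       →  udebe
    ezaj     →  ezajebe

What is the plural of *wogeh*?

wogeho

Looking at the final sound of each stem: -o when the stem ends in a voiceless consonant (*fajuh*, *siwbah*, *fosot*, *bulolus*); -ebe when the stem ends in a voiced consonant (*ud*, *ezaj*); -i when the stem ends in a vowel (*ra*, *festi*).
*wogeh*: final sound = /h/, a voiceless consonant → -o → *wogeho*.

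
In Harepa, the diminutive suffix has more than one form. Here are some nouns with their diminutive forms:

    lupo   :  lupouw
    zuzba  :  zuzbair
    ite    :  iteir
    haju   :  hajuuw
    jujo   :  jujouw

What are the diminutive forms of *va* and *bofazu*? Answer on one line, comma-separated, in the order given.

The pattern is rounding harmony: -uw when the last vowel of the stem is a rounded vowel (*lupo*, *haju*, *jujo*); -ir when the last vowel of the stem is an unrounded vowel (*zuzba*, *ite*).
*va* — last vowel /a/ (an unrounded vowel) → -ir → *vair*.
*bofazu* — last vowel /u/ (a rounded vowel) → -uw → *bofazuuw*.

vair, bofazuuw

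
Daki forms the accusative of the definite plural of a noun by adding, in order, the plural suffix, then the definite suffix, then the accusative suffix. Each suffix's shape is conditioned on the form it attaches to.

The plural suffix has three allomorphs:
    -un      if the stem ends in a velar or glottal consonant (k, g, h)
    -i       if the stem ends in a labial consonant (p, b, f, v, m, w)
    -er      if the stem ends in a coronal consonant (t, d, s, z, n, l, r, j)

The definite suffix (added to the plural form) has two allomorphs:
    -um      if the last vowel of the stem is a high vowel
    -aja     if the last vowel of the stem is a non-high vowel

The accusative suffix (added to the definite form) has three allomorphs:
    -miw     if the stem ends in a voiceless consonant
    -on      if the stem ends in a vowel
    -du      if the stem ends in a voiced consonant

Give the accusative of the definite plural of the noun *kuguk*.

The final consonant of *kuguk* is /k/, which is velar/glottal, so the plural suffix is -un, giving *kugukun*.
The plural form *kugukun*: last vowel = /u/, a high vowel → -um → *kugukunum*.
Since the final sound of the definite form *kugukunum* is /m/ (a voiced consonant), it takes -du, giving *kugukunumdu*.

kugukunumdu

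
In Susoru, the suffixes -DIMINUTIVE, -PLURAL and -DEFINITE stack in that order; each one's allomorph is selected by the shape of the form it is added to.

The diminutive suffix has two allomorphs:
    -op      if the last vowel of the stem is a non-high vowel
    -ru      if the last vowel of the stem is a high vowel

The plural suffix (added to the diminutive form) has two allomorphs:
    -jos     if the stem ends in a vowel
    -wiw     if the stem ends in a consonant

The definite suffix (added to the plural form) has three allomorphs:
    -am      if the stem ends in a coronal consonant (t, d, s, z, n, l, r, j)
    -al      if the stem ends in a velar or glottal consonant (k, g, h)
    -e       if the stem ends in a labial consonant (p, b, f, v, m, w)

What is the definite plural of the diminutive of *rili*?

The last vowel of *rili* is /i/, which is a high vowel, so the diminutive suffix is -ru, giving *riliru*.
Since the final sound of the diminutive form *riliru* is /u/ (a vowel), it takes -jos, giving *rilirujos*.
Since the final consonant of the plural form *rilirujos* is /s/ (coronal), it takes -am, giving *rilirujosam*.

rilirujosam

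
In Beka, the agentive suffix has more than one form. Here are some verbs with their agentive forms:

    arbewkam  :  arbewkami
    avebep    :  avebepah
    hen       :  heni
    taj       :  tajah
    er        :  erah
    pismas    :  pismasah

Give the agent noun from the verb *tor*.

torah

The alternation tracks the final consonant of the stem — -i when the stem ends in a nasal (*arbewkam*, *hen*); -ah when the stem ends in a non-nasal consonant (*avebep*, *taj*, *er*, *pismas*).
The final consonant of *tor* is /r/, which is non-nasal, so the suffix is -ah, giving *torah*.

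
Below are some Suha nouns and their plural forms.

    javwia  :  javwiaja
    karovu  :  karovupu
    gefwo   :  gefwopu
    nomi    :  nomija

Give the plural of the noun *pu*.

pupu

The alternation tracks the last vowel of the stem — -pu when the last vowel of the stem is a rounded vowel (*karovu*, *gefwo*); -ja when the last vowel of the stem is an unrounded vowel (*javwia*, *nomi*).
The last vowel of *pu* is /u/, which is a rounded vowel, so the suffix is -pu, giving *pupu*.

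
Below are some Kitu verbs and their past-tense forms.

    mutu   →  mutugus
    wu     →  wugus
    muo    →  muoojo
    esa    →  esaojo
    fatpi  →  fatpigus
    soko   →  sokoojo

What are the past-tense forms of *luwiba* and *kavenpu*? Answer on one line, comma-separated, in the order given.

luwibaojo, kavenpugus

The pattern is height harmony: -gus when the last vowel of the stem is a high vowel (*mutu*, *wu*, *fatpi*); -ojo when the last vowel of the stem is a non-high vowel (*muo*, *esa*, *soko*).
*luwiba* — last vowel /a/ (a non-high vowel) → -ojo → *luwibaojo*.
The last vowel of *kavenpu* is /u/, which is a high vowel, so the suffix is -gus, giving *kavenpugus*.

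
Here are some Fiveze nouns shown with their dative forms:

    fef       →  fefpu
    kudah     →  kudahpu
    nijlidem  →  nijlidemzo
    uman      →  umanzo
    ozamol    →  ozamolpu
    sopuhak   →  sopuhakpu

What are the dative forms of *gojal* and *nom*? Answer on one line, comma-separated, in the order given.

gojalpu, nomzo

The pattern is nasality of the final consonant: -zo when the stem ends in a nasal (*nijlidem*, *uman*); -pu when the stem ends in a non-nasal consonant (*fef*, *kudah*, *ozamol*, *sopuhak*).
*gojal*: final consonant = /l/, non-nasal → -pu → *gojalpu*.
The final consonant of *nom* is /m/, which is a nasal, so the suffix is -zo, giving *nomzo*.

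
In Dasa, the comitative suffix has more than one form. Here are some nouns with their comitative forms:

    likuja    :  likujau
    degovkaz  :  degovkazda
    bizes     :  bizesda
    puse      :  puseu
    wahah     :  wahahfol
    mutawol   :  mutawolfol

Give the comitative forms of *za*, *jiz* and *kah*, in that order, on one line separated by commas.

The alternation tracks the final sound of the stem — -da when the stem ends in a sibilant (*degovkaz*, *bizes*); -fol when the stem ends in a non-sibilant consonant (*wahah*, *mutawol*); -u when the stem ends in a vowel (*likuja*, *puse*).
*za* — final sound /a/ (a vowel) → -u → *zau*.
*jiz*: final sound = /z/, a sibilant → -da → *jizda*.
*kah*: final sound = /h/, a non-sibilant consonant → -fol → *kahfol*.

zau, jizda, kahfol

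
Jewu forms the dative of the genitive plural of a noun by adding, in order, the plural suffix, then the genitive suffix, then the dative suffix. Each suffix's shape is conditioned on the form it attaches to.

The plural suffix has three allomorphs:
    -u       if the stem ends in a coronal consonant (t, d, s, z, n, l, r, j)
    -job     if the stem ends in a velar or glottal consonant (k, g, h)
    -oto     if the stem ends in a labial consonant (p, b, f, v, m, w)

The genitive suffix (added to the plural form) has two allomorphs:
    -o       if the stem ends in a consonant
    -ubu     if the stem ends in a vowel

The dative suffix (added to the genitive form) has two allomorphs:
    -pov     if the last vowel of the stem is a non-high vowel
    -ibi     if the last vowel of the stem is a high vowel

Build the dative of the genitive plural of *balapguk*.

The final consonant of *balapguk* is /k/, which is velar/glottal, so the plural suffix is -job, giving *balapgukjob*.
The plural form *balapgukjob*: final sound = /b/, a consonant → -o → *balapgukjobo*.
Since the last vowel of the genitive form *balapgukjobo* is /o/ (a non-high vowel), it takes -pov, giving *balapgukjobopov*.

balapgukjobopov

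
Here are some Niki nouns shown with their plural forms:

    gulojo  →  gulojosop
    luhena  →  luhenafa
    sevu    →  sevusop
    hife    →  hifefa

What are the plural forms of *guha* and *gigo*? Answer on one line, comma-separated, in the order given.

guhafa, gigosop

The pattern is rounding harmony: -sop when the last vowel of the stem is a rounded vowel (*gulojo*, *sevu*); -fa when the last vowel of the stem is an unrounded vowel (*luhena*, *hife*).
*guha* — last vowel /a/ (an unrounded vowel) → -fa → *guhafa*.
*gigo*: last vowel = /o/, a rounded vowel → -sop → *gigosop*.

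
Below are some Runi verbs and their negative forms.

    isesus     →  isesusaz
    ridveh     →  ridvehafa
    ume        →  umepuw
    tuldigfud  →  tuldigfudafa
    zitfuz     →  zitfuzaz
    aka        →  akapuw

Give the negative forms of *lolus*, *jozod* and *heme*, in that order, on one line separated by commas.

lolusaz, jozodafa, hemepuw

The alternation tracks the final sound of the stem — -az when the stem ends in a sibilant (*isesus*, *zitfuz*); -afa when the stem ends in a non-sibilant consonant (*ridveh*, *tuldigfud*); -puw when the stem ends in a vowel (*ume*, *aka*).
The final sound of *lolus* is /s/, which is a sibilant, so the suffix is -az, giving *lolusaz*.
*jozod*: final sound = /d/, a non-sibilant consonant → -afa → *jozodafa*.
Since the final sound of *heme* is /e/ (a vowel), it takes -puw, giving *hemepuw*.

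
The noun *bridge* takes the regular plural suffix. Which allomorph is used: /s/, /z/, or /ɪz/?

The stem *bridge* ends in a sibilant (/s, z, ʃ, ʒ, tʃ, dʒ/).
The plural suffix surfaces as /ɪz/ after sibilants, /s/ after other voiceless consonants, and /z/ after other voiced sounds.
So the plural -s on *bridge* is pronounced /ɪz/.

/ɪz/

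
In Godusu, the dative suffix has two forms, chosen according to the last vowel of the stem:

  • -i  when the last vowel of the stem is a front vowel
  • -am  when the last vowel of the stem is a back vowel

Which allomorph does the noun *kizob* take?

-am

*kizob* — last vowel /o/ (a back vowel) → -am.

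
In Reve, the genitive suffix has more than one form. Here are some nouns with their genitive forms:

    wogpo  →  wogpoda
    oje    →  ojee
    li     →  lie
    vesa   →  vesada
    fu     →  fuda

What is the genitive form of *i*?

ie

Looking at the last vowel of each stem: -e when the last vowel of the stem is a front vowel (*oje*, *li*); -da when the last vowel of the stem is a back vowel (*wogpo*, *vesa*, *fu*).
*i* — last vowel /i/ (a front vowel) → -e → *ie*.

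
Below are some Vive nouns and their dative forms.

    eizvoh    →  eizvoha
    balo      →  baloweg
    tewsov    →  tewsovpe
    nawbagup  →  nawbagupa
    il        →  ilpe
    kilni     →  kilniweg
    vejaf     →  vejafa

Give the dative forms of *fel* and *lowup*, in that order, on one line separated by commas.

felpe, lowupa

The suffix is conditioned by the final sound: -a when the stem ends in a voiceless consonant (*eizvoh*, *nawbagup*, *vejaf*); -pe when the stem ends in a voiced consonant (*tewsov*, *il*); -weg when the stem ends in a vowel (*balo*, *kilni*).
*fel*: final sound = /l/, a voiced consonant → -pe → *felpe*.
Since the final sound of *lowup* is /p/ (a voiceless consonant), it takes -a, giving *lowupa*.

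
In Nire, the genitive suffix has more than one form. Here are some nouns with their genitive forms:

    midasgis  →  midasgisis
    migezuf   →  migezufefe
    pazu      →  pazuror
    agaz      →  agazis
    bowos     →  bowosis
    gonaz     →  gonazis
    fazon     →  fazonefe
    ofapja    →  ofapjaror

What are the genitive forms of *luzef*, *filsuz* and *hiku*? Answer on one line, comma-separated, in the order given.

Looking at the final sound of each stem: -is when the stem ends in a sibilant (*midasgis*, *agaz*, *bowos*, *gonaz*); -efe when the stem ends in a non-sibilant consonant (*migezuf*, *fazon*); -ror when the stem ends in a vowel (*pazu*, *ofapja*).
*luzef*: final sound = /f/, a non-sibilant consonant → -efe → *luzefefe*.
*filsuz* — final sound /z/ (a sibilant) → -is → *filsuzis*.
*hiku* — final sound /u/ (a vowel) → -ror → *hikuror*.

luzefefe, filsuzis, hikuror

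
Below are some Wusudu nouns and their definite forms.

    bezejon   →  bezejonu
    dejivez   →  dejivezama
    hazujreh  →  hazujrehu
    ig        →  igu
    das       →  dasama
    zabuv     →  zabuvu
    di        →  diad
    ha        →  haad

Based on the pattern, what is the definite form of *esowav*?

esowavu

Looking at the final sound of each stem: -ama when the stem ends in a sibilant (*dejivez*, *das*); -u when the stem ends in a non-sibilant consonant (*bezejon*, *hazujreh*, *ig*, *zabuv*); -ad when the stem ends in a vowel (*di*, *ha*).
The final sound of *esowav* is /v/, which is a non-sibilant consonant, so the suffix is -u, giving *esowavu*.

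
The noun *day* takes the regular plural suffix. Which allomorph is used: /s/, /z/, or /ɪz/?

/z/

The stem *day* ends in a voiced non-sibilant sound.
The plural suffix surfaces as /ɪz/ after sibilants, /s/ after other voiceless consonants, and /z/ after other voiced sounds.
So the plural -s on *day* is pronounced /z/.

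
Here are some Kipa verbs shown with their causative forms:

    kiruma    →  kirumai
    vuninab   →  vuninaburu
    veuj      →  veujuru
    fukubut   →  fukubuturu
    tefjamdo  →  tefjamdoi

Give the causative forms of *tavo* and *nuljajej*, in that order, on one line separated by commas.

tavoi, nuljajejuru

The pattern is consonant vs. vowel: -uru when the stem ends in a consonant (*vuninab*, *veuj*, *fukubut*); -i when the stem ends in a vowel (*kiruma*, *tefjamdo*).
Since the final sound of *tavo* is /o/ (a vowel), it takes -i, giving *tavoi*.
Since the final sound of *nuljajej* is /j/ (a consonant), it takes -uru, giving *nuljajejuru*.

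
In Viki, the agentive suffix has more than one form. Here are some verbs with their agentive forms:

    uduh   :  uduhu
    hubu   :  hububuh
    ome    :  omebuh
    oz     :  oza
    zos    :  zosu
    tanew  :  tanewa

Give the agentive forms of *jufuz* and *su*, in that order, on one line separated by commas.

Looking at the final sound of each stem: -u when the stem ends in a voiceless consonant (*uduh*, *zos*); -a when the stem ends in a voiced consonant (*oz*, *tanew*); -buh when the stem ends in a vowel (*hubu*, *ome*).
*jufuz*: final sound = /z/, a voiced consonant → -a → *jufuza*.
The final sound of *su* is /u/, which is a vowel, so the suffix is -buh, giving *subuh*.

jufuza, subuh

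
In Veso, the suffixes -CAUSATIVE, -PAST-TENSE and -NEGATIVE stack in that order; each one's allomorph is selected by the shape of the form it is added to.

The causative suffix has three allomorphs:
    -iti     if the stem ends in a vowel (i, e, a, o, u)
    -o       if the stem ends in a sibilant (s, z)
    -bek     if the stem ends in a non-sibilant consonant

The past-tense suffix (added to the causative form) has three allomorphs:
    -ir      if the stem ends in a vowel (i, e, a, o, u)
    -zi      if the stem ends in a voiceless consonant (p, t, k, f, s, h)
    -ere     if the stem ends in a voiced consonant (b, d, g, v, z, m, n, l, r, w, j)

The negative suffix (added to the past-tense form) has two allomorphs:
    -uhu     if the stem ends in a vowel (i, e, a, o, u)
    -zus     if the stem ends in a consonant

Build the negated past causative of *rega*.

Since the final sound of *rega* is /a/ (a vowel), it takes -iti, giving *regaiti*.
The causative form *regaiti* — final sound /i/ (a vowel) → -ir → *regaitiir*.
The past-tense form *regaitiir*: final sound = /r/, a consonant → -zus → *regaitiirzus*.

regaitiirzus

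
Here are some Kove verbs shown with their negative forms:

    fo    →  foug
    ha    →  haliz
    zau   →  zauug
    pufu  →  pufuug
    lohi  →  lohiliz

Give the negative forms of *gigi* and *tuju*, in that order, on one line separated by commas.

gigiliz, tujuug

The pattern is rounding harmony: -ug when the last vowel of the stem is a rounded vowel (*fo*, *zau*, *pufu*); -liz when the last vowel of the stem is an unrounded vowel (*ha*, *lohi*).
Since the last vowel of *gigi* is /i/ (an unrounded vowel), it takes -liz, giving *gigiliz*.
Since the last vowel of *tuju* is /u/ (a rounded vowel), it takes -ug, giving *tujuug*.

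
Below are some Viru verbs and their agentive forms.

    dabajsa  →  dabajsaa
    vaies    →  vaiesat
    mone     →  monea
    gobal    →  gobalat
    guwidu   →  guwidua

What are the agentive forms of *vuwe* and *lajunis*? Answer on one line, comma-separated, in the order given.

The pattern is consonant vs. vowel: -at when the stem ends in a consonant (*vaies*, *gobal*); -a when the stem ends in a vowel (*dabajsa*, *mone*, *guwidu*).
*vuwe* — final sound /e/ (a vowel) → -a → *vuwea*.
*lajunis* — final sound /s/ (a consonant) → -at → *lajunisat*.

vuwea, lajunisat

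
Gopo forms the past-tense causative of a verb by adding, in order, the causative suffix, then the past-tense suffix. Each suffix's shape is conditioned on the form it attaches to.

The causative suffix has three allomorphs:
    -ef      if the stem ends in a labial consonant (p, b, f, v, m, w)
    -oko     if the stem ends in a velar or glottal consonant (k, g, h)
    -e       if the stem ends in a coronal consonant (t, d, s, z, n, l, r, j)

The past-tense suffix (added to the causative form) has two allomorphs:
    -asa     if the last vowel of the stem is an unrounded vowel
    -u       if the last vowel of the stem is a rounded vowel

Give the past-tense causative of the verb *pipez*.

*pipez* — final consonant /z/ (coronal) → -e → *pipeze*.
The causative form *pipeze* — last vowel /e/ (an unrounded vowel) → -asa → *pipezeasa*.

pipezeasa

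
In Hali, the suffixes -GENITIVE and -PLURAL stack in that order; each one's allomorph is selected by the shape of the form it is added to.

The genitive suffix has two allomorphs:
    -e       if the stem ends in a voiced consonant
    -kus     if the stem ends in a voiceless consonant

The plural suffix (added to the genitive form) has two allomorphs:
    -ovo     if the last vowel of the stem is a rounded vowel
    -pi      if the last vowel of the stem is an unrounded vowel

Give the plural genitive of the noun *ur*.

*ur* — final consonant /r/ (voiced) → -e → *ure*.
The genitive form *ure*: last vowel = /e/, an unrounded vowel → -pi → *urepi*.

urepi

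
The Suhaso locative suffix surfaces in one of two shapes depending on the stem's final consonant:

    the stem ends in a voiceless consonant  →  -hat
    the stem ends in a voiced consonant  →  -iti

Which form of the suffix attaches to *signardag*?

-iti

*signardag* — final consonant /g/ (voiced) → -iti.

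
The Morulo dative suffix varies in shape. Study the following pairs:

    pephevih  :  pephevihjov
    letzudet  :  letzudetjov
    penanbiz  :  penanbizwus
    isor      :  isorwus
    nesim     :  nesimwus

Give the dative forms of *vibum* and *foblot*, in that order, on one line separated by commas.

vibumwus, foblotjov

The pattern is voicing of the final consonant: -jov when the stem ends in a voiceless consonant (*pephevih*, *letzudet*); -wus when the stem ends in a voiced consonant (*penanbiz*, *isor*, *nesim*).
*vibum*: final consonant = /m/, voiced → -wus → *vibumwus*.
Since the final consonant of *foblot* is /t/ (voiceless), it takes -jov, giving *foblotjov*.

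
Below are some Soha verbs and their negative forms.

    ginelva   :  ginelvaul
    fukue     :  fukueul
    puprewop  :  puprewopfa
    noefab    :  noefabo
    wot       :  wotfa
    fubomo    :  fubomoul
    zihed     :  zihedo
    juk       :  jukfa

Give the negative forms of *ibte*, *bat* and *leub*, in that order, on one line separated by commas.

The alternation tracks the final sound of the stem — -fa when the stem ends in a voiceless consonant (*puprewop*, *wot*, *juk*); -o when the stem ends in a voiced consonant (*noefab*, *zihed*); -ul when the stem ends in a vowel (*ginelva*, *fukue*, *fubomo*).
*ibte*: final sound = /e/, a vowel → -ul → *ibteul*.
Since the final sound of *bat* is /t/ (a voiceless consonant), it takes -fa, giving *batfa*.
*leub*: final sound = /b/, a voiced consonant → -o → *leubo*.

ibteul, batfa, leubo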